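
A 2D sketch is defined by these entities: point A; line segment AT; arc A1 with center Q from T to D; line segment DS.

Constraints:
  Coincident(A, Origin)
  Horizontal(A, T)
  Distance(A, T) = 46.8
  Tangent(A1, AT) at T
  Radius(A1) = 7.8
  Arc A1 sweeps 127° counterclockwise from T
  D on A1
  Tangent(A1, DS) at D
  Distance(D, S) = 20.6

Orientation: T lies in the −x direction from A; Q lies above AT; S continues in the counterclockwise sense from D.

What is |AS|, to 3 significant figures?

60.4

A is at the origin; A and T share the same y with |AT| = 46.8 and T on the −x side, so T = (-46.8, 0.00). Since A1 is tangent to AT there, QT ⟂ AT, so Q = T + (0, 7.8) = (-46.8, 7.80). On A1, T sits at bearing -90° from Q; a 127° counterclockwise sweep puts D at bearing 37°, so D = Q + 7.8·(cos 37°, sin 37°) = (-40.6, 12.5). Tangency of A1 to DS means the radius QD is perpendicular to DS, so DS runs along (−sin 37°, cos 37°); with |DS| = 20.6, S = (-53.0, 28.9). Then |AS| = |S − A| = 60.4.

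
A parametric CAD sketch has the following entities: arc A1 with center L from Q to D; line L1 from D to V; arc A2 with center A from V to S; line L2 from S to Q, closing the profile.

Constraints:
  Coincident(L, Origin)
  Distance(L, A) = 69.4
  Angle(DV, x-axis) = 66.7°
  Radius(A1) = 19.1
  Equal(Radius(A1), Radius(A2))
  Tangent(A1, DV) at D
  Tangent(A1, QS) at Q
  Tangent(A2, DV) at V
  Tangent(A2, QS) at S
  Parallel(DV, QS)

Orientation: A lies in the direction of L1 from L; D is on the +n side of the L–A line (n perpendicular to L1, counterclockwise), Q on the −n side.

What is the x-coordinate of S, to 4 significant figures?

44.99

Tangency of A1 to both parallel lines with radius 19.1 puts D and Q at L ± 19.1·n: D = (-17.54, 7.555), Q = (17.54, -7.555). Equal radii place V and S the same way about A: V = A + 19.1·n = (9.909, 71.30), S = A − 19.1·n = (44.99, 56.19). So S.x = 44.99.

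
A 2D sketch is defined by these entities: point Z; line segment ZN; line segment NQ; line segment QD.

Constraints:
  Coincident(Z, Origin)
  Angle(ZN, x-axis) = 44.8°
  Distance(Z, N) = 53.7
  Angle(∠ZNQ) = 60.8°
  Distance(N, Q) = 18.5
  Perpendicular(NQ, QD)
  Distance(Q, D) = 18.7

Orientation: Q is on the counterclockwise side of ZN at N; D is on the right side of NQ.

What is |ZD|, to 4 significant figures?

66.03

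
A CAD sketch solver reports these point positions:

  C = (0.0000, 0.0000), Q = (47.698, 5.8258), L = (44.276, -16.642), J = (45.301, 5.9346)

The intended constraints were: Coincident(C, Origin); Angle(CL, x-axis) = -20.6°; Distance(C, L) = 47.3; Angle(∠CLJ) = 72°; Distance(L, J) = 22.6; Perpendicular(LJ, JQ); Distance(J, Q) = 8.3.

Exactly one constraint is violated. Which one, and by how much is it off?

Distance(J, Q) = 8.3 — off by 5.90.

C = (0.00, 0.00) ✓; CL at -20.60° ✓; |CL| = 47.30 ✓; ∠CLJ = 72.00° ✓; |LJ| = 22.60 ✓; ∠(LJ, JQ) = 90.00° ✓; |JQ| = 2.399 ✗.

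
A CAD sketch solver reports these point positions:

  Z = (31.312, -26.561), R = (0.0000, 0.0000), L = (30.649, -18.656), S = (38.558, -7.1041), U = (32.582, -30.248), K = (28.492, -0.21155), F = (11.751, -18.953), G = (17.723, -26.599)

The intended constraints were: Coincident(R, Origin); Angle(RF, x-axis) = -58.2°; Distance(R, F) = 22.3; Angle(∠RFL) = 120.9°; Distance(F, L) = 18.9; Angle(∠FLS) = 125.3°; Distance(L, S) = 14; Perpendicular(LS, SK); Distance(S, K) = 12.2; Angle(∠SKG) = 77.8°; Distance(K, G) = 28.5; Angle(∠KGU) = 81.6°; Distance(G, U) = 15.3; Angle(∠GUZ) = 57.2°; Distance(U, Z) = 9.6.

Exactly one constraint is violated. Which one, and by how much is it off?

Distance(U, Z) = 9.6 — off by 5.70.

R = (0.00, 0.00) ✓; RF at -58.20° ✓; |RF| = 22.30 ✓; ∠RFL = 120.9° ✓; |FL| = 18.90 ✓; ∠FLS = 125.3° ✓; |LS| = 14.00 ✓; ∠(LS, SK) = 90.00° ✓; |SK| = 12.20 ✓; ∠SKG = 77.80° ✓; |KG| = 28.50 ✓; ∠KGU = 81.60° ✓; |GU| = 15.30 ✓; ∠GUZ = 57.20° ✓; |UZ| = 3.900 ✗.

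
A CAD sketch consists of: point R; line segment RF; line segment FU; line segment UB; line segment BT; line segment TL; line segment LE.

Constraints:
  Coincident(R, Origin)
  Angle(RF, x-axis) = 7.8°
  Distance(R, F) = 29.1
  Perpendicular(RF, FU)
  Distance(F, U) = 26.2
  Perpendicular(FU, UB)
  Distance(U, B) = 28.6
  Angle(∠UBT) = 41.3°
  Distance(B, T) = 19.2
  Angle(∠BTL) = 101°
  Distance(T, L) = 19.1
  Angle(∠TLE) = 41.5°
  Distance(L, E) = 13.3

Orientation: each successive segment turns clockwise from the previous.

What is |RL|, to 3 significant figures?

39.2

R is at the origin; RF runs at 7.8° with length 29.1, so F = (28.8, 3.95). The perpendicularity gives FU at right angles to RF, so FU runs at -82.2°; with |FU| = 26.2, U = (32.4, -22.0). FU ⟂ UB, so UB runs at -172°; with |UB| = 28.6, B = (4.05, -25.9). ∠UBT = 41.3° gives BT at 49.1° from the x-axis; with |BT| = 19.2, T = (16.6, -11.4). ∠BTL = 101.0° gives TL at -29.9° from the x-axis; with |TL| = 19.1, L = (33.2, -20.9). Then |RL| = |L − R| = 39.2.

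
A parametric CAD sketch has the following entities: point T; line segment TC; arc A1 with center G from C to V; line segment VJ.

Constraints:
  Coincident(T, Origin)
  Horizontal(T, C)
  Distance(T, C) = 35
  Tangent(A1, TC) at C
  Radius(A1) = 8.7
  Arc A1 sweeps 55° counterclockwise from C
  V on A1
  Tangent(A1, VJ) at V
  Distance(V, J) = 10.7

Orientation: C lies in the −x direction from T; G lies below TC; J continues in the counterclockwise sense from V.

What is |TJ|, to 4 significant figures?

49.85

On A1, C sits at bearing 90° from G; a 55° counterclockwise sweep puts V at bearing 145°, so V = G + 8.7·(cos 145°, sin 145°) = (-42.13, -3.710). A1 meets VJ tangentially, so GV is at right angles to VJ, so VJ runs along (−sin 145°, cos 145°); with |VJ| = 10.7, J = (-48.26, -12.47). Then |TJ| = |J − T| = 49.85.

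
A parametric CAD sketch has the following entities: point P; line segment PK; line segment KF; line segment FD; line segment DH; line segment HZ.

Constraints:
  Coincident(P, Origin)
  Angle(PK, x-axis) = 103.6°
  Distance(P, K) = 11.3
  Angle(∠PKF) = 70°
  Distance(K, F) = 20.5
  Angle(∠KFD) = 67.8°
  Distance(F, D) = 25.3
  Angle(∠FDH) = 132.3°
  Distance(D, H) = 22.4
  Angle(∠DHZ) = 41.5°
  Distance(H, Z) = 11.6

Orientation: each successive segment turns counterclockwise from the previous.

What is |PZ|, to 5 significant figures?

13.318

P is at the origin; PK runs at 103.6° with length 11.3, so K = (-2.6571, 10.983). ∠PKF = 70.0° gives KF at -146.40° from the x-axis; with |KF| = 20.5, F = (-19.732, -0.36137). ∠KFD = 67.8° gives FD at -34.200° from the x-axis; with |FD| = 25.3, D = (1.1931, -14.582). ∠FDH = 132.3° gives DH at 13.500° from the x-axis; with |DH| = 22.4, H = (22.974, -9.3529). ∠DHZ = 41.5° gives HZ at 152.00° from the x-axis; with |HZ| = 11.6, Z = (12.732, -3.9070). Then |PZ| = |Z − P| = 13.318.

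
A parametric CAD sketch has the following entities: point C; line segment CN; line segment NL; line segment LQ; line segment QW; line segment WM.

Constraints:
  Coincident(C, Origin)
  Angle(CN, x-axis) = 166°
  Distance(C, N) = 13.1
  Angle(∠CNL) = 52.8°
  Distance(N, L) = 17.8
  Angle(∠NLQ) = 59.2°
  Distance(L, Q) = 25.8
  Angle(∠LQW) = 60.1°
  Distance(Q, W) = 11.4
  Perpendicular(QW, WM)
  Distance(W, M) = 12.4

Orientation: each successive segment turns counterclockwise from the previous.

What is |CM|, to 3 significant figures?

4.69

∠LQW = 60.1° gives QW at 174° from the x-axis; with |QW| = 11.4, W = (-1.87, 8.89). QW ⟂ WM, so WM runs at -96.1°; with |WM| = 12.4, M = (-3.19, -3.44). Then |CM| = |M − C| = 4.69.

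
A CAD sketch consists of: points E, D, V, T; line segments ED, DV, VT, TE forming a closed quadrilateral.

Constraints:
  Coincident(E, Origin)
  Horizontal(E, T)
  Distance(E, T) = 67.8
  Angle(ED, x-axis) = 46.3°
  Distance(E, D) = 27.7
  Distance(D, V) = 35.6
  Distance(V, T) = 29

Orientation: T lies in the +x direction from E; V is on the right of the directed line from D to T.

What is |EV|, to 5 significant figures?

41.077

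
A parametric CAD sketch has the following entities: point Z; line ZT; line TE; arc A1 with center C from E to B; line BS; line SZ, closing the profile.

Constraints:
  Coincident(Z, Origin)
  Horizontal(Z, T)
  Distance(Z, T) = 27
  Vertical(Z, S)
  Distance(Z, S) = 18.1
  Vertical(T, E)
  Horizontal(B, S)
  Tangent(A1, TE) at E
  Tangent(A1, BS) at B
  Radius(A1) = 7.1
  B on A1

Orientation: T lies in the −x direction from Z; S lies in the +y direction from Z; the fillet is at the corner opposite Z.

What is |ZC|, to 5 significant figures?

22.738

ZS is vertical with |ZS| = 18.1 and S on the +y side, so S = (0.0000, 18.100). The virtual corner opposite Z is at (-27.000, 18.100). Since A1 is tangent to TE there, CE ⟂ TE and A1 meets BS tangentially, so CB is at right angles to BS, with radius 7.1, so the center C sits 7.1 in from both sides at C = (-19.900, 11.000). Then |ZC| = |C − Z| = 22.738.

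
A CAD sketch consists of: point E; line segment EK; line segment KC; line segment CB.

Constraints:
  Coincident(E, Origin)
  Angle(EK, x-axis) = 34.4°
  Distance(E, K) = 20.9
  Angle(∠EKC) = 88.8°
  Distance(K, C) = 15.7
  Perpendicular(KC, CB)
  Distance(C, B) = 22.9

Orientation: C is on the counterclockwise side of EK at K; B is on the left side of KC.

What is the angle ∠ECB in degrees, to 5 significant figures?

36.145°

∠EKC = 88.8°, so KC runs at 34.4° + (180° − 88.8°) = 125.60° from the x-axis; with |KC| = 15.7, C = K + 15.7·(cos 125.60°, sin 125.60°) = (8.1055, 24.573). The perpendicularity gives CB at right angles to KC; with |CB| = 22.9 on the left of KC, B = C + 22.9·(-0.81310, -0.58212) = (-10.514, 11.243). Then cos ∠ECB = CE·CB / (|CE||CB|), giving 36.145°.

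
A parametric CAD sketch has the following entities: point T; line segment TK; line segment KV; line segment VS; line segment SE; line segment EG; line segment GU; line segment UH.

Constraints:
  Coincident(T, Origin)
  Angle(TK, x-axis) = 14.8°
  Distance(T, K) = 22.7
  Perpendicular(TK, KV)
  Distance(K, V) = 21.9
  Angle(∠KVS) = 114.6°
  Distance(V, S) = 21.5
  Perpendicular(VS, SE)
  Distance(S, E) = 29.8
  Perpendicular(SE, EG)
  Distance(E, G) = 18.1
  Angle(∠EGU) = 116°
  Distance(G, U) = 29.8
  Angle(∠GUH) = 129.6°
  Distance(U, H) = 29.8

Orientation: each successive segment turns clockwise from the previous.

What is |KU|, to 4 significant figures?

16.91

SE is perpendicular to EG, so EG runs at 39.40°; with |EG| = 18.1, G = (5.999, 5.495). ∠EGU = 116.0° gives GU at -24.60° from the x-axis; with |GU| = 29.8, U = (33.09, -6.911). Then |KU| = |U − K| = 16.91.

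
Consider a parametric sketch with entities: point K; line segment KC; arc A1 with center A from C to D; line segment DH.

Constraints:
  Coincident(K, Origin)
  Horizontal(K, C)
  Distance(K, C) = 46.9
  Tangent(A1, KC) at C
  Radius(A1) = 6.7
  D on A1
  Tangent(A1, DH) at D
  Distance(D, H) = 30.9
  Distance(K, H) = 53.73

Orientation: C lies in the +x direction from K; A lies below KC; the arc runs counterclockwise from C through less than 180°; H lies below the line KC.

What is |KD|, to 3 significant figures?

40.7

Checks: K.y = 0.00, C.y = 0.00 ✓; |KC| = 46.90 ✓; |AD| = 6.700 ✓; ∠(AD, DH) = 90.00° ✓; |DH| = 30.90 ✓; |KH| = 53.73 ✓.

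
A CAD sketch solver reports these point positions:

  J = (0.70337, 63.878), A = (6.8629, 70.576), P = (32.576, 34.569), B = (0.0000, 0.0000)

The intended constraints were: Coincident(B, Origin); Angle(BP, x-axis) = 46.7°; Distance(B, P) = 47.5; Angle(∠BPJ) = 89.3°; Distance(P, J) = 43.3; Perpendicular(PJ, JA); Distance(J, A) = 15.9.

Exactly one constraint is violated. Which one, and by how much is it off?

Distance(J, A) = 15.9 — off by 6.80.

B = (0.00, 0.00) ✓; BP at 46.70° ✓; |BP| = 47.50 ✓; ∠BPJ = 89.30° ✓; |PJ| = 43.30 ✓; ∠(PJ, JA) = 90.00° ✓; |JA| = 9.100 ✗.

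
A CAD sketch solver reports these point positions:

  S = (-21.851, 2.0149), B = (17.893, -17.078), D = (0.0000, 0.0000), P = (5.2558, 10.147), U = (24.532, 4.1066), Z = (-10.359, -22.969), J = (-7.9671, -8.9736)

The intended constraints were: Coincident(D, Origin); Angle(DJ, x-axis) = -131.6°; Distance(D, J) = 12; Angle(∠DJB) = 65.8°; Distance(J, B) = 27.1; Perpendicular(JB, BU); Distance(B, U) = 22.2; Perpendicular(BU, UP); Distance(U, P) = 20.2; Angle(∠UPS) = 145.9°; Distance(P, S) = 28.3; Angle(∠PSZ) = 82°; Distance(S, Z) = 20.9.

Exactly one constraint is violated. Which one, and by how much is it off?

Distance(S, Z) = 20.9 — off by 6.60.

D = (0.00, 0.00) ✓; DJ at -131.6° ✓; |DJ| = 12.00 ✓; ∠DJB = 65.80° ✓; |JB| = 27.10 ✓; ∠(JB, BU) = 90.00° ✓; |BU| = 22.20 ✓; ∠(BU, UP) = 90.00° ✓; |UP| = 20.20 ✓; ∠UPS = 145.9° ✓; |PS| = 28.30 ✓; ∠PSZ = 82.00° ✓; |SZ| = 27.50 ✗.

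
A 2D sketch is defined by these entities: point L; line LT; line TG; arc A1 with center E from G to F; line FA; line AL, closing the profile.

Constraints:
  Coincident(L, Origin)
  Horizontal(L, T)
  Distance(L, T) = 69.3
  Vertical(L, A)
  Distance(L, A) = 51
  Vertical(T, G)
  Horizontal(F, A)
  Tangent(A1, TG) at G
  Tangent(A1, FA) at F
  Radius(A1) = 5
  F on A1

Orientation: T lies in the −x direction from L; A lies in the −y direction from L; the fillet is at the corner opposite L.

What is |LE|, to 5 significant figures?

79.060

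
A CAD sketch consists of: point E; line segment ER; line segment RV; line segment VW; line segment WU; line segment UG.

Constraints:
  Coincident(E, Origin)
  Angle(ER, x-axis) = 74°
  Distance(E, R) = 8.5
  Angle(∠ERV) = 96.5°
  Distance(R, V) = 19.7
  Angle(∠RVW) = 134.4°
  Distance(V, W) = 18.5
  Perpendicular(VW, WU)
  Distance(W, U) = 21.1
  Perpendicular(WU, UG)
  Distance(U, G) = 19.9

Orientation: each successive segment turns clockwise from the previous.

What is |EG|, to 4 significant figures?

7.036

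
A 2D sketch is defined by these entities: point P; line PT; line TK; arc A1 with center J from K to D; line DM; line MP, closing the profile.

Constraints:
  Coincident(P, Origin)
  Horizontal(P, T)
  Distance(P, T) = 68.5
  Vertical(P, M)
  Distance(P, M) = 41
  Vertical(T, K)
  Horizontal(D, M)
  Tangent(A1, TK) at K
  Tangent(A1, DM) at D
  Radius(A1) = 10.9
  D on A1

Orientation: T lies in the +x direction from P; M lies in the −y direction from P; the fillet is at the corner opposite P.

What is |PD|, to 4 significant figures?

70.70

The virtual corner opposite P is at (68.50, -41.00). The tangent condition forces JK to be normal to TK and since A1 is tangent to DM there, JD ⟂ DM, with radius 10.9, so the center J sits 10.9 in from both sides at J = (57.60, -30.10). That places the tangent points at K = (68.50, -30.10) on TK and D = (57.60, -41.00) on DM. Then |PD| = |D − P| = 70.70.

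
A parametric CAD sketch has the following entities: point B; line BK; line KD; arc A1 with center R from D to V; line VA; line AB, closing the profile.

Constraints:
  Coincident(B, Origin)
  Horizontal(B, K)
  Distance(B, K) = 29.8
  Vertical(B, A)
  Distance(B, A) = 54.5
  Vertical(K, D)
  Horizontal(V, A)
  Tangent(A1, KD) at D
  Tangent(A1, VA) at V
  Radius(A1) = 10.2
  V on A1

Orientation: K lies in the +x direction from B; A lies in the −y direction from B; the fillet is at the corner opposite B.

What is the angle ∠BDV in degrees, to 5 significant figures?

101.07°

The virtual corner opposite B is at (29.800, -54.500). A1 meets KD tangentially, so RD is at right angles to KD and tangency of A1 to VA means the radius RV is perpendicular to VA, with radius 10.2, so the center R sits 10.2 in from both sides at R = (19.600, -44.300). That places the tangent points at D = (29.800, -44.300) on KD and V = (19.600, -54.500) on VA. Then cos ∠BDV = DB·DV / (|DB||DV|), giving 101.07°.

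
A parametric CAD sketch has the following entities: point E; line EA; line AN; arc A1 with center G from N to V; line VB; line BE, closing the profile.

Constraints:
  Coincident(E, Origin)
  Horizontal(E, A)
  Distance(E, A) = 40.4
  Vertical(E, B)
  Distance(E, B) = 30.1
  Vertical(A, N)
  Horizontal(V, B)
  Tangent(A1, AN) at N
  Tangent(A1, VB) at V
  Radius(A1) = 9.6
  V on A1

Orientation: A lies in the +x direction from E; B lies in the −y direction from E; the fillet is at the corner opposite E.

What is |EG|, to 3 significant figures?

37.0

E is at the origin; EA is horizontal with |EA| = 40.4 and A on the +x side, so A = (40.4, 0.00). EB is vertical with |EB| = 30.1 and B on the −y side, so B = (0.00, -30.1). The virtual corner opposite E is at (40.4, -30.1). A1 meets AN tangentially, so GN is at right angles to AN and the tangent condition forces GV to be normal to VB, with radius 9.6, so the center G sits 9.6 in from both sides at G = (30.8, -20.5). Then |EG| = |G − E| = 37.0.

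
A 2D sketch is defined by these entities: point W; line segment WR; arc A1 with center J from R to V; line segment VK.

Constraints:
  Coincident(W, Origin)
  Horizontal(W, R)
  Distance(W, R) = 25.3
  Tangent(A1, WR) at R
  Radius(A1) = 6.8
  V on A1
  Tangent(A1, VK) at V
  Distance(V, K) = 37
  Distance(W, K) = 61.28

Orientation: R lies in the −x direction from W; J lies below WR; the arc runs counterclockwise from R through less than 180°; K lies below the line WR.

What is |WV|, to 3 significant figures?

31.3

Checks: |JV| = 6.800 ✓; ∠(JV, VK) = 90.00° ✓; |VK| = 37.00 ✓; |WK| = 61.28 ✓.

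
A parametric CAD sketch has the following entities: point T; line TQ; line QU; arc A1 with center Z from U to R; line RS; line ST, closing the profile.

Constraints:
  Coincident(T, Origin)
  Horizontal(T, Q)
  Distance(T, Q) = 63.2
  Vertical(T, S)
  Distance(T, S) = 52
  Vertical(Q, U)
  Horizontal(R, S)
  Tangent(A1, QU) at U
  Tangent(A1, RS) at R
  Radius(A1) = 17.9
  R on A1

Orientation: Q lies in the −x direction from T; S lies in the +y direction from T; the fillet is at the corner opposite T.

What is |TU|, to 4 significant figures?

71.81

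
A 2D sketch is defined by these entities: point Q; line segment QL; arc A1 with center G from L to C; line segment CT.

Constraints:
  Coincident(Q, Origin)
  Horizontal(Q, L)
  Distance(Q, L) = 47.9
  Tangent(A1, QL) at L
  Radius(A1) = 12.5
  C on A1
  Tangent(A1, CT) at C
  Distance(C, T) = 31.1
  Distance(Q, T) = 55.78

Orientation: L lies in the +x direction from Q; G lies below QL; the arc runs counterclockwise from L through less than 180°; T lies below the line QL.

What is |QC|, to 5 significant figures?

37.489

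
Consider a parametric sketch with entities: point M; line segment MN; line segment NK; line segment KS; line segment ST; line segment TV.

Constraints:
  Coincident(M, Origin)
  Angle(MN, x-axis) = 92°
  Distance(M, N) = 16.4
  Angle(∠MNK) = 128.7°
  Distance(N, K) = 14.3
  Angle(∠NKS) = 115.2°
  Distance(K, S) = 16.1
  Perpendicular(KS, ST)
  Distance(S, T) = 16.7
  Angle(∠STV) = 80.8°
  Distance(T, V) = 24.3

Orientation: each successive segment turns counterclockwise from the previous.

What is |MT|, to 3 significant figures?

18.6

M is at the origin; MN runs at 92.0° with length 16.4, so N = (-0.572, 16.4). ∠MNK = 128.7° gives NK at 143° from the x-axis; with |NK| = 14.3, K = (-12.0, 24.9). ∠NKS = 115.2° gives KS at -152° from the x-axis; with |KS| = 16.1, S = (-26.2, 17.4). KS is perpendicular to ST, so ST runs at -61.9°; with |ST| = 16.7, T = (-18.4, 2.62). Then |MT| = |T − M| = 18.6.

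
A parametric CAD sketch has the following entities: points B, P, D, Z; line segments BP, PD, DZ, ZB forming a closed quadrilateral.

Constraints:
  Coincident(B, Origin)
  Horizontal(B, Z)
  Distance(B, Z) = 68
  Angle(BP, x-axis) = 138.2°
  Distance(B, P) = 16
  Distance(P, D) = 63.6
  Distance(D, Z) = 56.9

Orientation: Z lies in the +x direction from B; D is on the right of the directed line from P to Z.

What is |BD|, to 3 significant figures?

47.9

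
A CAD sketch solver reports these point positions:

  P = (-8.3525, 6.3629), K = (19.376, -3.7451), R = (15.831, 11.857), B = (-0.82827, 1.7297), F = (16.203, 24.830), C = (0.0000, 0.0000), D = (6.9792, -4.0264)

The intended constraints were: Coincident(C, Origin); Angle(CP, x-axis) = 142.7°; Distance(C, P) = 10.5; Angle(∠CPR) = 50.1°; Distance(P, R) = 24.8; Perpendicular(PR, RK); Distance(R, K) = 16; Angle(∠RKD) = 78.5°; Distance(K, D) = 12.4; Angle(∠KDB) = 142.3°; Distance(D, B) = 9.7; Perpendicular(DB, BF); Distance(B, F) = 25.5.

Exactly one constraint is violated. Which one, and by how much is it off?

Distance(B, F) = 25.5 — off by 3.20.

C = (0.00, 0.00) ✓; CP at 142.7° ✓; |CP| = 10.50 ✓; ∠CPR = 50.10° ✓; |PR| = 24.80 ✓; ∠(PR, RK) = 90.00° ✓; |RK| = 16.00 ✓; ∠RKD = 78.50° ✓; |KD| = 12.40 ✓; ∠KDB = 142.3° ✓; |DB| = 9.700 ✓; ∠(DB, BF) = 90.00° ✓; |BF| = 28.70 ✗.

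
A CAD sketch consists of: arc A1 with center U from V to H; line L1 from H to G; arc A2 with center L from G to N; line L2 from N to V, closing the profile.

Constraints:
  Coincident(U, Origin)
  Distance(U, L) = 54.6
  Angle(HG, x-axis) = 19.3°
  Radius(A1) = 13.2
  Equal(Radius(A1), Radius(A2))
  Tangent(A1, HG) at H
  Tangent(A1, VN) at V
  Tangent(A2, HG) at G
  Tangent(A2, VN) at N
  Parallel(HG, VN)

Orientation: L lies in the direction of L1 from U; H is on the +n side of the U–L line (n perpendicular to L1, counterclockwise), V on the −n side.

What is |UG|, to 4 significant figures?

56.17

The slot axis is L1's direction at 19.3°, so u = (cos 19.3°, sin 19.3°) = (0.9438, 0.3305) and n = (−sin 19.3°, cos 19.3°) = (-0.3305, 0.9438). U is at the origin and L lies 54.6 along u from U, so L = 54.6·u = (51.53, 18.05). Tangency of A1 to both parallel lines with radius 13.2 puts H and V at U ± 13.2·n: H = (-4.363, 12.46), V = (4.363, -12.46). Equal radii place G and N the same way about L: G = L + 13.2·n = (47.17, 30.50), N = L − 13.2·n = (55.89, 5.588). Then |UG| = |G − U| = 56.17.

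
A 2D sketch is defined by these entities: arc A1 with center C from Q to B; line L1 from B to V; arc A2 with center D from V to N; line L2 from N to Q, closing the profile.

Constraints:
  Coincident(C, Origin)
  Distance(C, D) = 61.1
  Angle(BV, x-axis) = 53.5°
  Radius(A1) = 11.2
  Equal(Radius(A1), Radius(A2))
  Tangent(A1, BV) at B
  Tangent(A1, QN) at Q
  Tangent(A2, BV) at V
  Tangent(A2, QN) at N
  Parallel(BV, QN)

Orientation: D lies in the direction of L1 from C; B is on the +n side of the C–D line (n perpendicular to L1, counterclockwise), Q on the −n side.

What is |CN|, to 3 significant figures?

62.1

The slot axis is L1's direction at 53.5°, so u = (cos 53.5°, sin 53.5°) = (0.595, 0.804) and n = (−sin 53.5°, cos 53.5°) = (-0.804, 0.595). C is at the origin and D lies 61.1 along u from C, so D = 61.1·u = (36.3, 49.1). Tangency of A1 to both parallel lines with radius 11.2 puts B and Q at C ± 11.2·n: B = (-9.00, 6.66), Q = (9.00, -6.66). Equal radii place V and N the same way about D: V = D + 11.2·n = (27.3, 55.8), N = D − 11.2·n = (45.3, 42.5). Then |CN| = |N − C| = 62.1.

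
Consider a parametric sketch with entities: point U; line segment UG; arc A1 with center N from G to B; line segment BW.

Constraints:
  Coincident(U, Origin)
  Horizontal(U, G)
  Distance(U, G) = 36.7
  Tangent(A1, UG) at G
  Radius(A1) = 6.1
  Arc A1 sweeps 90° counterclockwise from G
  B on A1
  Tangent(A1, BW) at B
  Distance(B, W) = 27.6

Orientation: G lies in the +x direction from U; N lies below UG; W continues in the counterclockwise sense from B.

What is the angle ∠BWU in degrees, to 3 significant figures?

42.2°

U is at the origin; U and G share the same y with |UG| = 36.7 and G on the +x side, so G = (36.7, 0.00). Tangency of A1 to UG means the radius NG is perpendicular to UG, so N = G + (0, -6.1) = (36.7, -6.10). On A1, G sits at bearing 90° from N; a 90° counterclockwise sweep puts B at bearing 180°, so B = N + 6.1·(cos 180°, sin 180°) = (30.6, -6.10). A1 meets BW tangentially, so NB is at right angles to BW, so BW runs along (−sin 180°, cos 180°); with |BW| = 27.6, W = (30.6, -33.7). Then cos ∠BWU = WB·WU / (|WB||WU|), giving 42.2°.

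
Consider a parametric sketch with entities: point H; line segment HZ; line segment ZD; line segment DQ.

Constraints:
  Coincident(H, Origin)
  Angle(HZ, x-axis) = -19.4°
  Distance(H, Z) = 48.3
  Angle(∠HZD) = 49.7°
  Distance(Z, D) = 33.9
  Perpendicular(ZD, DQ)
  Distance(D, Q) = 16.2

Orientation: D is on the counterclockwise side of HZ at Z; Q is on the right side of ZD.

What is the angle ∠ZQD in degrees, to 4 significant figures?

64.46°

H is at the origin; HZ runs at -19.4° with length 48.3, so Z = 48.3·(cos -19.4°, sin -19.4°) = (45.56, -16.04). ∠HZD = 49.7°, so ZD runs at -19.4° + (180° − 49.7°) = 110.9° from the x-axis; with |ZD| = 33.9, D = Z + 33.9·(cos 110.9°, sin 110.9°) = (33.46, 15.63). The perpendicularity gives DQ at right angles to ZD; with |DQ| = 16.2 on the right of ZD, Q = D + 16.2·(0.9342, 0.3567) = (48.60, 21.41). Then cos ∠ZQD = QZ·QD / (|QZ||QD|), giving 64.46°.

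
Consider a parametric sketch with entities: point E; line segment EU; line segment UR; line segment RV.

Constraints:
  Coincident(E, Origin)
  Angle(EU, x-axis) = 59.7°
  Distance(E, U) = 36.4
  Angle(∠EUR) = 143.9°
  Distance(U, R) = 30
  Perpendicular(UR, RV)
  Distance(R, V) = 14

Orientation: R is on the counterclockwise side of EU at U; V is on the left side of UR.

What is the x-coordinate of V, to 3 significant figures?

1.40

∠EUR = 143.9°, so UR runs at 59.7° + (180° − 143.9°) = 95.8° from the x-axis; with |UR| = 30.0, R = U + 30.0·(cos 95.8°, sin 95.8°) = (15.3, 61.3). UR is perpendicular to RV; with |RV| = 14.0 on the left of UR, V = R + 14.0·(-0.995, -0.101) = (1.40, 59.9). So V.x = 1.40.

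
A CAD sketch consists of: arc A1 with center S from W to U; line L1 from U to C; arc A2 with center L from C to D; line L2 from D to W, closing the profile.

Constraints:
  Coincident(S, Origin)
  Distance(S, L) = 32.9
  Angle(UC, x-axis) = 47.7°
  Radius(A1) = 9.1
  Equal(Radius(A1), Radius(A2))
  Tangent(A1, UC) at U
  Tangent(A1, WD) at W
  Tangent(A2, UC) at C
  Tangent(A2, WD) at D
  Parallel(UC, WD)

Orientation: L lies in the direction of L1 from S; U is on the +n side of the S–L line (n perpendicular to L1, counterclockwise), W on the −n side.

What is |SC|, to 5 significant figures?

34.135

The slot axis is L1's direction at 47.7°, so u = (cos 47.7°, sin 47.7°) = (0.67301, 0.73963) and n = (−sin 47.7°, cos 47.7°) = (-0.73963, 0.67301). S is at the origin and L lies 32.9 along u from S, so L = 32.9·u = (22.142, 24.334). Tangency of A1 to both parallel lines with radius 9.1 puts U and W at S ± 9.1·n: U = (-6.7306, 6.1244), W = (6.7306, -6.1244). Equal radii place C and D the same way about L: C = L + 9.1·n = (15.411, 30.458), D = L − 9.1·n = (28.873, 18.209). Then |SC| = |C − S| = 34.135.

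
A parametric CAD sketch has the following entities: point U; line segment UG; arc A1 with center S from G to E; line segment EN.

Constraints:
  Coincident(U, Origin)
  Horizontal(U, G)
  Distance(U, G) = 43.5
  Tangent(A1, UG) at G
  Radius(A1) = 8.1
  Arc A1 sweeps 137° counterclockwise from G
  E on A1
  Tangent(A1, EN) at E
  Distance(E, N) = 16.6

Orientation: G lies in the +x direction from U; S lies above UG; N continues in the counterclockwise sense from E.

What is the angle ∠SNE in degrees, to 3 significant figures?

26.0°

U is at the origin; U and G share the same y with |UG| = 43.5 and G on the +x side, so G = (43.5, 0.00). A1 meets UG tangentially, so SG is at right angles to UG, so S = G + (0, 8.1) = (43.5, 8.10). On A1, G sits at bearing -90° from S; a 137° counterclockwise sweep puts E at bearing 47°, so E = S + 8.1·(cos 47°, sin 47°) = (49.0, 14.0). The tangent condition forces SE to be normal to EN, so EN runs along (−sin 47°, cos 47°); with |EN| = 16.6, N = (36.9, 25.3). Then cos ∠SNE = NS·NE / (|NS||NE|), giving 26.0°.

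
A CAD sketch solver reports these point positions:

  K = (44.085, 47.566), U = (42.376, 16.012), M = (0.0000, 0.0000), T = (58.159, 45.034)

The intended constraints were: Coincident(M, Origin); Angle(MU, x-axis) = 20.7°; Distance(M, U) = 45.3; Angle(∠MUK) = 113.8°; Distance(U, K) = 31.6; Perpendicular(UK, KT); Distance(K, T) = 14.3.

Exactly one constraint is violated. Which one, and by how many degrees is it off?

Perpendicular(UK, KT) — off by 7.10°.

M = (0.00, 0.00) ✓; MU at 20.70° ✓; |MU| = 45.30 ✓; ∠MUK = 113.8° ✓; |UK| = 31.60 ✓; ∠(UK, KT) = 97.10° ✗; |KT| = 14.30 ✓.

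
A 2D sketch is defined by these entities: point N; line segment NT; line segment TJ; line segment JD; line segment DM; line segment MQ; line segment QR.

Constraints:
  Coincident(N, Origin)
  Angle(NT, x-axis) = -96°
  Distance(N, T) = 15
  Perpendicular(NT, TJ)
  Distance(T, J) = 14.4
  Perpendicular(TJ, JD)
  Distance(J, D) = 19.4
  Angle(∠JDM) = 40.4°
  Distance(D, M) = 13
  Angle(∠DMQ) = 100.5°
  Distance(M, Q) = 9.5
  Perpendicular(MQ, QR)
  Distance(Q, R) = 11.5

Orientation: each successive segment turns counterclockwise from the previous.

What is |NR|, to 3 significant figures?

21.6

∠DMQ = 100.5° gives MQ at -56.9° from the x-axis; with |MQ| = 9.5, Q = (10.6, -14.1). MQ is perpendicular to QR, so QR runs at 33.1°; with |QR| = 11.5, R = (20.2, -7.77). Then |NR| = |R − N| = 21.6.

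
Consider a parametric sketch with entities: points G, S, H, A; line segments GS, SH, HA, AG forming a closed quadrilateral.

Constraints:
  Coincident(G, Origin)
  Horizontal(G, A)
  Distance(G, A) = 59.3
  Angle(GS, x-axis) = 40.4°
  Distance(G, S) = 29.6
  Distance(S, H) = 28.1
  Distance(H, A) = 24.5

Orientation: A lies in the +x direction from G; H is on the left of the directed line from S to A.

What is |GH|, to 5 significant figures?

55.333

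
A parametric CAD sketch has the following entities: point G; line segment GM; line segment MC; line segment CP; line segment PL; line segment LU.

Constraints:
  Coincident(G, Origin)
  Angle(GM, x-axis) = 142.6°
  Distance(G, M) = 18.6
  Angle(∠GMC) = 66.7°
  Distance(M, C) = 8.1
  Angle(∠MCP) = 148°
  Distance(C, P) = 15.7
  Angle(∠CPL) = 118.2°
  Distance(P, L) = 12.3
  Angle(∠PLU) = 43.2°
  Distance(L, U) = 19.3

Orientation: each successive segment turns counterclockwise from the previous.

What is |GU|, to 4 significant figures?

11.45

∠CPL = 118.2° gives PL at -10.30° from the x-axis; with |PL| = 12.3, L = (0.1779, -13.70). ∠PLU = 43.2° gives LU at 126.5° from the x-axis; with |LU| = 19.3, U = (-11.30, 1.816). Then |GU| = |U − G| = 11.45.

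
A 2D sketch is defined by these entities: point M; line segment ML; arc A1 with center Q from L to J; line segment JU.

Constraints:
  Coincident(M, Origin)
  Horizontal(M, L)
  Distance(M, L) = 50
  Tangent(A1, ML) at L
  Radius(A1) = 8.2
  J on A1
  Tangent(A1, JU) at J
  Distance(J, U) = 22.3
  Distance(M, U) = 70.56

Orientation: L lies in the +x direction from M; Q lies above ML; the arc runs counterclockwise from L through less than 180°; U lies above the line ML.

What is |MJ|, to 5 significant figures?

57.921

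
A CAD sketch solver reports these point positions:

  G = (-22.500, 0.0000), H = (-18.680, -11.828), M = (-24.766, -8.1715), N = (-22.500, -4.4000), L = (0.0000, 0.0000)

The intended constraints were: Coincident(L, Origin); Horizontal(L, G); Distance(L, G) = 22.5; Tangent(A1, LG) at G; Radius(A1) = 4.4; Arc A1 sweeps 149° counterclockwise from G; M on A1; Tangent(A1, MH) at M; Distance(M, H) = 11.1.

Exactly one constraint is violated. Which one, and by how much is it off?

Distance(M, H) = 11.1 — off by 4.00.

L = (0.00, 0.00) ✓; L.y = 0.00, G.y = 0.00 ✓; |LG| = 22.50 ✓; ∠(NG, GL) = 90.00° ✓; |NG| = 4.400 ✓; bearing(N→M) − bearing(N→G) = 149.0° ✓; |NM| = 4.400 ✓; ∠(NM, MH) = 90.00° ✓; |MH| = 7.100 ✗.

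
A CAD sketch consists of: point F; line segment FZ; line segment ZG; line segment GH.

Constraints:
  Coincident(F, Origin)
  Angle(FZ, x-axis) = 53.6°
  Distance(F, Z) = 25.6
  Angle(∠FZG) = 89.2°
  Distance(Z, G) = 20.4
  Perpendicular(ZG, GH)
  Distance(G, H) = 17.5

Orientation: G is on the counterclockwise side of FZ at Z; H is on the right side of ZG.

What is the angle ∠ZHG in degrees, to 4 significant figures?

49.38°

F is at the origin; FZ runs at 53.6° with length 25.6, so Z = 25.6·(cos 53.6°, sin 53.6°) = (15.19, 20.61). ∠FZG = 89.2°, so ZG runs at 53.6° + (180° − 89.2°) = 144.4° from the x-axis; with |ZG| = 20.4, G = Z + 20.4·(cos 144.4°, sin 144.4°) = (-1.396, 32.48). ZG ⟂ GH; with |GH| = 17.5 on the right of ZG, H = G + 17.5·(0.5821, 0.8131) = (8.791, 46.71). Then cos ∠ZHG = HZ·HG / (|HZ||HG|), giving 49.38°.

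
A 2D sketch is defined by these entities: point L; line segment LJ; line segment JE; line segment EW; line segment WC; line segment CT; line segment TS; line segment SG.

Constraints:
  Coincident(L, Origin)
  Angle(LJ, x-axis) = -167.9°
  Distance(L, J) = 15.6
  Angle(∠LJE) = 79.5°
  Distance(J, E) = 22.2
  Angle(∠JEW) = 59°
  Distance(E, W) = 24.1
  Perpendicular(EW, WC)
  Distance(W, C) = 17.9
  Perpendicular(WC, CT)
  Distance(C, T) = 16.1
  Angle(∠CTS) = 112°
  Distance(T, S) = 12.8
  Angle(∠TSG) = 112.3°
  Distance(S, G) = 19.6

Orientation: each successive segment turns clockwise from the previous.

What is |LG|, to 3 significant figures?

17.4

L is at the origin; LJ runs at -167.9° with length 15.6, so J = (-15.3, -3.27). ∠LJE = 79.5° gives JE at 91.6° from the x-axis; with |JE| = 22.2, E = (-15.9, 18.9). ∠JEW = 59.0° gives EW at -29.4° from the x-axis; with |EW| = 24.1, W = (5.12, 7.09). EW is perpendicular to WC, so WC runs at -119°; with |WC| = 17.9, C = (-3.66, -8.50). WC ⟂ CT, so CT runs at 151°; with |CT| = 16.1, T = (-17.7, -0.601). ∠CTS = 112.0° gives TS at 82.6° from the x-axis; with |TS| = 12.8, S = (-16.0, 12.1). ∠TSG = 112.3° gives SG at 14.9° from the x-axis; with |SG| = 19.6, G = (2.90, 17.1). Then |LG| = |G − L| = 17.4.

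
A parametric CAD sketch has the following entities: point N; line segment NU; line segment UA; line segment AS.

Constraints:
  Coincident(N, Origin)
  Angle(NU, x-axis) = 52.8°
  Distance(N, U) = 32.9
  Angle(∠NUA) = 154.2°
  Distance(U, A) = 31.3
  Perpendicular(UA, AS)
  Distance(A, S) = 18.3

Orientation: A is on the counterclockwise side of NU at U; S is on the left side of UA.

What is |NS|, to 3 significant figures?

61.1

∠NUA = 154.2°, so UA runs at 52.8° + (180° − 154.2°) = 78.6° from the x-axis; with |UA| = 31.3, A = U + 31.3·(cos 78.6°, sin 78.6°) = (26.1, 56.9). UA is perpendicular to AS; with |AS| = 18.3 on the left of UA, S = A + 18.3·(-0.980, 0.198) = (8.14, 60.5). Then |NS| = |S − N| = 61.1.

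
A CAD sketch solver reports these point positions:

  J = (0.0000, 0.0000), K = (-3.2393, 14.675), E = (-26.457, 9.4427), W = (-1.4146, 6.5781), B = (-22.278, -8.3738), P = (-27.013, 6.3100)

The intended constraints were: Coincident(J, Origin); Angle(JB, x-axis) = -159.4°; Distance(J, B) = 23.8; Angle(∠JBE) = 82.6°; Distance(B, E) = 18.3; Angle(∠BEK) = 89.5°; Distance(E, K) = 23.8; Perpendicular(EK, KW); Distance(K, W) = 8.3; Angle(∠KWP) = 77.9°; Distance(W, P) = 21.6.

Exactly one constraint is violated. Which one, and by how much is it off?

Distance(W, P) = 21.6 — off by 4.00.

J = (0.00, 0.00) ✓; JB at -159.4° ✓; |JB| = 23.80 ✓; ∠JBE = 82.60° ✓; |BE| = 18.30 ✓; ∠BEK = 89.50° ✓; |EK| = 23.80 ✓; ∠(EK, KW) = 90.00° ✓; |KW| = 8.300 ✓; ∠KWP = 77.90° ✓; |WP| = 25.60 ✗.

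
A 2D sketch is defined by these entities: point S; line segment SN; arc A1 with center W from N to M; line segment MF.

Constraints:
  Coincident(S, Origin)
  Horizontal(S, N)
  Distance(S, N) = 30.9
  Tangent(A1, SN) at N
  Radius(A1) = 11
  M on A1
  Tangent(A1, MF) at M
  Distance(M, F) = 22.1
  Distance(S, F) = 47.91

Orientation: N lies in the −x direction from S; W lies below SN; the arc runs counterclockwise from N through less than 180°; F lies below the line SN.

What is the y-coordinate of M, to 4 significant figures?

-15.46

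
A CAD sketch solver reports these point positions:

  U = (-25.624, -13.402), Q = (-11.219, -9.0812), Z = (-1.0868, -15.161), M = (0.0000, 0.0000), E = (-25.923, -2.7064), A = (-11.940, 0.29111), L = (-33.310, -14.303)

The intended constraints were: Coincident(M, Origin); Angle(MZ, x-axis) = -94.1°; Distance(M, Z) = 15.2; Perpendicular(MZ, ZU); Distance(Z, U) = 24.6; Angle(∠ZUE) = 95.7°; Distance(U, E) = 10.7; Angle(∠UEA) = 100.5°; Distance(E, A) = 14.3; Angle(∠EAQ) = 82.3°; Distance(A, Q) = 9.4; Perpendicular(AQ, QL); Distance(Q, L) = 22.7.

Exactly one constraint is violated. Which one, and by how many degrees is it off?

Perpendicular(AQ, QL) — off by 8.90°.

M = (0.00, 0.00) ✓; MZ at -94.10° ✓; |MZ| = 15.20 ✓; ∠(MZ, ZU) = 90.00° ✓; |ZU| = 24.60 ✓; ∠ZUE = 95.70° ✓; |UE| = 10.70 ✓; ∠UEA = 100.5° ✓; |EA| = 14.30 ✓; ∠EAQ = 82.30° ✓; |AQ| = 9.400 ✓; ∠(AQ, QL) = 81.10° ✗; |QL| = 22.70 ✓.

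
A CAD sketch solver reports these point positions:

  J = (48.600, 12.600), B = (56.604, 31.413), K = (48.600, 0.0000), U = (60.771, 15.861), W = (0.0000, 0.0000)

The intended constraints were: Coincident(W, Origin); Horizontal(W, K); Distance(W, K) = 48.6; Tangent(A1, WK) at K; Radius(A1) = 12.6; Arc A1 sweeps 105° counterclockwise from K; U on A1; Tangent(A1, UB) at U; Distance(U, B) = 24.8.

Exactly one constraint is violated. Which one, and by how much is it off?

Distance(U, B) = 24.8 — off by 8.70.

W = (0.00, 0.00) ✓; W.y = 0.00, K.y = 0.00 ✓; |WK| = 48.60 ✓; ∠(JK, KW) = 90.00° ✓; |JK| = 12.60 ✓; bearing(J→U) − bearing(J→K) = 105.0° ✓; |JU| = 12.60 ✓; ∠(JU, UB) = 90.00° ✓; |UB| = 16.10 ✗.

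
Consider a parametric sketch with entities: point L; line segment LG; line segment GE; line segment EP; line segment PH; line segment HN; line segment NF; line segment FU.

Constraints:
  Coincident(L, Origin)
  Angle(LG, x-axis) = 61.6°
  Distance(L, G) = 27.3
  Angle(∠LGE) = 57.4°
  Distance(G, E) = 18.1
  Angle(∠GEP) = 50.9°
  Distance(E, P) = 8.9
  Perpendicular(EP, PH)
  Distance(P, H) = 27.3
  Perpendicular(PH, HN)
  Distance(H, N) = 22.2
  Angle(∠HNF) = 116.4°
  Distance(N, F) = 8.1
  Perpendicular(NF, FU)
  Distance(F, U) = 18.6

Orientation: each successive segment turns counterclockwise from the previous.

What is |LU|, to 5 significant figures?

31.119

L is at the origin; LG runs at 61.6° with length 27.3, so G = (12.985, 24.014). ∠LGE = 57.4° gives GE at -175.80° from the x-axis; with |GE| = 18.1, E = (-5.0669, 22.689). ∠GEP = 50.9° gives EP at -46.700° from the x-axis; with |EP| = 8.9, P = (1.0369, 16.212). EP ⟂ PH, so PH runs at 43.300°; with |PH| = 27.3, H = (20.905, 34.934). PH is perpendicular to HN, so HN runs at 133.30°; with |HN| = 22.2, N = (5.6800, 51.091). ∠HNF = 116.4° gives NF at -163.10° from the x-axis; with |NF| = 8.1, F = (-2.0702, 48.736). NF ⟂ FU, so FU runs at -73.100°; with |FU| = 18.6, U = (3.3368, 30.940). Then |LU| = |U − L| = 31.119.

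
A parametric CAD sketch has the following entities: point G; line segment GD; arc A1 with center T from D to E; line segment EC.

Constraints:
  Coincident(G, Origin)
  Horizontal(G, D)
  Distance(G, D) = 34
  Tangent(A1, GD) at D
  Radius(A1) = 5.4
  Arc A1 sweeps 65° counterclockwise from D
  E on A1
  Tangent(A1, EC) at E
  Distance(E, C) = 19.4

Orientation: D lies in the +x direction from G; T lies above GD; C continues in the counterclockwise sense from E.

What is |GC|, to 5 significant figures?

51.442

G is at the origin; G and D share the same y with |GD| = 34.0 and D on the +x side, so D = (34.000, 0.0000). Tangency of A1 to GD means the radius TD is perpendicular to GD, so T = D + (0, 5.4) = (34.000, 5.4000). On A1, D sits at bearing -90° from T; a 65° counterclockwise sweep puts E at bearing -25°, so E = T + 5.4·(cos -25°, sin -25°) = (38.894, 3.1179). Since A1 is tangent to EC there, TE ⟂ EC, so EC runs along (−sin -25°, cos -25°); with |EC| = 19.4, C = (47.093, 20.700). Then |GC| = |C − G| = 51.442.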